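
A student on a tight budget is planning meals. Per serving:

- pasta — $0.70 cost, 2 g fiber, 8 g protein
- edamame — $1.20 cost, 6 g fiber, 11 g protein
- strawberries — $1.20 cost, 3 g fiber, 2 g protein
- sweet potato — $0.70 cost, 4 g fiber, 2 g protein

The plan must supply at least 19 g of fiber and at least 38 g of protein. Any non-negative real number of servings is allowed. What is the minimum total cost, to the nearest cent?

$4.02

At the optimum either one food covers both requirements or two foods hit both targets exactly; no other combination can be cheaper.
pasta only: max(19/2, 38/8) = 9.5 servings → $6.65.
edamame only: max(19/6, 38/11) = 3.455 servings → $4.15.
strawberries only: max(19/3, 38/2) = 19 servings → $22.80.
sweet potato only: max(19/4, 38/2) = 19 servings → $13.30.
pasta + edamame with both tight: 0.7308 servings and 2.923 servings → $4.02.
pasta + strawberries with both tight: 3.8 servings and 3.8 servings → $7.22.
pasta + sweet potato with both tight: 4.071 servings and 2.714 servings → $4.75.
edamame + strawberries: intersection lies outside the first quadrant.
edamame + sweet potato: intersection lies outside the first quadrant.
strawberries + sweet potato: the both-tight solution has a negative serving — not a feasible corner.
Cheapest feasible corner: $4.02.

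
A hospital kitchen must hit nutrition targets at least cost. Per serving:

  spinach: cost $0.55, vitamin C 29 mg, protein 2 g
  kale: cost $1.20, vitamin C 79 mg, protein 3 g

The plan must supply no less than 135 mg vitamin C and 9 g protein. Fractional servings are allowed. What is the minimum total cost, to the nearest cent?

$2.52

With two linear requirements the optimum uses one or two foods; enumerate the corners.
spinach only: max(135/29, 9/2) = 4.655 servings → $2.56.
kale only: max(135/79, 9/3) = 3 servings → $3.60.
spinach + kale with both tight: 4.31 servings and 0.1268 servings → $2.52.
Cheapest feasible corner: $2.52.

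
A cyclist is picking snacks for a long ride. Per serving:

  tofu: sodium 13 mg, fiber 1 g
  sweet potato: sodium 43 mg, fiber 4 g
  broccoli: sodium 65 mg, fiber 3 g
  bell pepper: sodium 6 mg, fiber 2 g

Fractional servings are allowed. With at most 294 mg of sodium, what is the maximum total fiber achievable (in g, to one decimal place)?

Fiber per mg sodium: bell pepper 0.3333, sweet potato 0.09302, tofu 0.07692, broccoli 0.04615.
With no serving limits, spend the whole sodium allowance on bell pepper: 294 mg / 6 mg × 2 g = 98.0 g.

98.0 g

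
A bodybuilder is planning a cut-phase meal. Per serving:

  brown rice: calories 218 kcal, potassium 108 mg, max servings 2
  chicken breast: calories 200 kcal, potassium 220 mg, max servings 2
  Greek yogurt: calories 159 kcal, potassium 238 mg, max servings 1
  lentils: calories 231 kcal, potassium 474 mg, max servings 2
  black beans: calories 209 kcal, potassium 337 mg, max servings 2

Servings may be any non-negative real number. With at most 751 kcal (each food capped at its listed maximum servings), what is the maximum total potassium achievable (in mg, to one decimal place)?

Potassium per kcal: lentils 2.052, black beans 1.612, Greek yogurt 1.497, chicken breast 1.1, brown rice 0.4954.
Take 2 servings of lentils: uses 462 kcal, +948.0 mg potassium (running total 948.0 mg).
Take 1.383 servings of black beans: uses 289 kcal, +466.0 mg potassium (running total 1414.0 mg).
Filling greedily by potassium-per-kcal is optimal for one linear limit, giving 1414.0 mg.

1414.0 mg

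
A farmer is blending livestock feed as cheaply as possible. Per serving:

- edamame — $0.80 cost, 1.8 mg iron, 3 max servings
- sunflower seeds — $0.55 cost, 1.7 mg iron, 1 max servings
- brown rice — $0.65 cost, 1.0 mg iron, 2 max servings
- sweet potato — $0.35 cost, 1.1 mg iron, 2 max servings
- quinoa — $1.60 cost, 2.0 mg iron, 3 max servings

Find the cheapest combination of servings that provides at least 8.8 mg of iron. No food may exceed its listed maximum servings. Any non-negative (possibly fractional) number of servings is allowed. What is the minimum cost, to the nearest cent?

Cost per mg of iron: sweet potato $0.3182, sunflower seeds $0.3235, edamame $0.4444, brown rice $0.6500, quinoa $0.8000.
Take 2 servings of sweet potato: +2.2 mg iron for $0.70 (total $0.70, still need 6.6 mg).
Take 1 serving of sunflower seeds: +1.7 mg iron for $0.55 (total $1.25, still need 4.9 mg).
Take 2.722 servings of edamame: +4.9 mg iron for $2.18 (total $3.43, still need 0.0 mg).
Filling from the cheapest source first is optimal under one linear minimum: $3.43.

$3.43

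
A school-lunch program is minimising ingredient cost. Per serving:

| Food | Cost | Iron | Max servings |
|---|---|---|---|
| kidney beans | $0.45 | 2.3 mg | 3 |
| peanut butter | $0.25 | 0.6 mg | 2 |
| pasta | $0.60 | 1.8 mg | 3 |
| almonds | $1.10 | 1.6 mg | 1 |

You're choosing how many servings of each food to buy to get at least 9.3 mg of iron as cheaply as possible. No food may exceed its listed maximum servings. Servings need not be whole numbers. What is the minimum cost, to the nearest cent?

Cost per mg of iron: kidney beans $0.1957, pasta $0.3333, peanut butter $0.4167, almonds $0.6875.
Take 3 servings of kidney beans: +6.9 mg iron for $1.35 (total $1.35, still need 2.4 mg).
Take 1.333 servings of pasta: +2.4 mg iron for $0.80 (total $2.15, still need 0.0 mg).
Greedy by cheapest-per-mg is optimal for a single linear constraint, so the minimum cost is $2.15.

$2.15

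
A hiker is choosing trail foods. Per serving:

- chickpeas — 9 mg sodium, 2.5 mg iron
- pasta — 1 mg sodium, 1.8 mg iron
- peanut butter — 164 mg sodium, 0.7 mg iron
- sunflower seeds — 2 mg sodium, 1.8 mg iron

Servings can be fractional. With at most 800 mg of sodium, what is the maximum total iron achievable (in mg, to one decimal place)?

Iron per mg sodium: pasta 1.8, sunflower seeds 0.9, chickpeas 0.2778, peanut butter 0.004268.
With no serving limits, spend the whole sodium allowance on pasta: 800 mg / 1 mg × 1.8 mg = 1440.0 mg.

1440.0 mg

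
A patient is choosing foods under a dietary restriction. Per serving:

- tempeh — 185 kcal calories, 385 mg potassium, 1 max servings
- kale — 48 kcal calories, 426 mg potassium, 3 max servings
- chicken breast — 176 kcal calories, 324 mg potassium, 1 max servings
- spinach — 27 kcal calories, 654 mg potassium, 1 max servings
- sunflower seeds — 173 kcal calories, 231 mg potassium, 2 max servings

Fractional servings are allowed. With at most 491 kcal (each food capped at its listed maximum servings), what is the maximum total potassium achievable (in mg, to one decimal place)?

2565.5 mg

Potassium per kcal: spinach 24.22, kale 8.875, tempeh 2.081, chicken breast 1.841, sunflower seeds 1.335.
Take 1 serving of spinach: uses 27 kcal, +654.0 mg potassium (running total 654.0 mg).
Take 3 servings of kale: uses 144 kcal, +1278.0 mg potassium (running total 1932.0 mg).
Take 1 serving of tempeh: uses 185 kcal, +385.0 mg potassium (running total 2317.0 mg).
Take 0.767 servings of chicken breast: uses 135 kcal, +248.5 mg potassium (running total 2565.5 mg).
Greedy by best ratio exhausts the calories allowance optimally: 2565.5 mg.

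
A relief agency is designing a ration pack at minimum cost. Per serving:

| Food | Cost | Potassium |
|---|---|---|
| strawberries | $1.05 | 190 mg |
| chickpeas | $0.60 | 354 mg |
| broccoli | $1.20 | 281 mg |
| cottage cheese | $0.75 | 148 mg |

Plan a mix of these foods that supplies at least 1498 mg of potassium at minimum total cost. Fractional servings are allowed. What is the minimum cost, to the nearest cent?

Cost per mg of potassium: chickpeas $0.0017, broccoli $0.0043, cottage cheese $0.0051, strawberries $0.0055.
With no serving limits, use only chickpeas: 1498 mg / 354 mg = 4.232 servings × $0.60 = $2.54.

$2.54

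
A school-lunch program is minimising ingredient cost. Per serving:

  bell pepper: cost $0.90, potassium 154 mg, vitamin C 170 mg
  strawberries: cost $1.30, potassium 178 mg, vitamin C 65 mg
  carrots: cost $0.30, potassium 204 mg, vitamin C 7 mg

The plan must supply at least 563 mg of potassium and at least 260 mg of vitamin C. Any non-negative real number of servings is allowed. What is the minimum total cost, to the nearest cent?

$1.81

Compare the cost at each extreme point of the feasible region.
bell pepper only: max(563/154, 260/170) = 3.656 servings → $3.29.
strawberries only: max(563/178, 260/65) = 4 servings → $5.20.
carrots only: max(563/204, 260/7) = 37.14 servings → $11.14.
bell pepper + strawberries with both tight: 0.4783 servings and 2.749 servings → $4.00.
bell pepper + carrots with both tight: 1.461 servings and 1.657 servings → $1.81.
strawberries + carrots: intersection lies outside the first quadrant.
Cheapest feasible corner: $1.81.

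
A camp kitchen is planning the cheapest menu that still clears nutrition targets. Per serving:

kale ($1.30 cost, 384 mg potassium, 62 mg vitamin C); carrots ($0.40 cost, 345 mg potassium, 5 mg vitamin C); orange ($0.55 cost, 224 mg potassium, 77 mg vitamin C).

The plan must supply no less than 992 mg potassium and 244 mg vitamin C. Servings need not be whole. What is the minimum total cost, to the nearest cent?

$2.05

An LP optimum is at a vertex; with two nutrient constraints at most two foods are used. Check each candidate.
kale only: max(992/384, 244/62) = 3.935 servings → $5.12.
carrots only: max(992/345, 244/5) = 48.8 servings → $19.52.
orange only: max(992/224, 244/77) = 4.429 servings → $2.44.
kale + carrots with both targets exact would need a negative amount; discard.
kale + orange with both tight: 1.386 servings and 2.053 servings → $2.93.
carrots + orange with both tight: 0.8539 servings and 3.113 servings → $2.05.
So the least-cost plan costs $2.05.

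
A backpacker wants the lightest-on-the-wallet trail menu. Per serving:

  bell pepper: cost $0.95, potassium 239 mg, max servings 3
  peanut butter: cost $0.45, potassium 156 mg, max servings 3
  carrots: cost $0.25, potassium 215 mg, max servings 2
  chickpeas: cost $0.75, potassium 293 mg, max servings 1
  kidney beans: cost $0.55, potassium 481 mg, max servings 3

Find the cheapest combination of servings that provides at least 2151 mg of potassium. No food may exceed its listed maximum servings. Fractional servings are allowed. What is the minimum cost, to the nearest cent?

$2.86

Cost per mg of potassium: kidney beans $0.0011, carrots $0.0012, chickpeas $0.0026, peanut butter $0.0029, bell pepper $0.0040.
Take 3 servings of kidney beans: +1443.0 mg potassium for $1.65 (total $1.65, still need 708.0 mg).
Take 2 servings of carrots: +430.0 mg potassium for $0.50 (total $2.15, still need 278.0 mg).
Take 0.9488 servings of chickpeas: +278.0 mg potassium for $0.71 (total $2.86, still need 0.0 mg).
Greedy by cheapest-per-mg is optimal for a single linear constraint, so the minimum cost is $2.86.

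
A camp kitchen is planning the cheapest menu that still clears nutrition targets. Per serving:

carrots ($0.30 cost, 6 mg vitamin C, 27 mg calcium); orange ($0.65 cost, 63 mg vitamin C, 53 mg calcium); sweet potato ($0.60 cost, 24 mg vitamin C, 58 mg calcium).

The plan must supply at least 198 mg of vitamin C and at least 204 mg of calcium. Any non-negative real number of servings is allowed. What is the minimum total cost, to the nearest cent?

$2.39

Minimising a linear cost over {vitamin C ≥ 198, calcium ≥ 204, servings ≥ 0} — the optimum is at a vertex, using one or two foods.
carrots only: max(198/6, 204/27) = 33 servings → $9.90.
orange only: max(198/63, 204/53) = 3.849 servings → $2.50.
sweet potato only: max(198/24, 204/58) = 8.25 servings → $4.95.
carrots + orange with both tight: 1.705 servings and 2.98 servings → $2.45.
carrots + sweet potato: intersection lies outside the first quadrant.
orange + sweet potato with both tight: 2.766 servings and 0.9899 servings → $2.39.
So the least-cost plan costs $2.39.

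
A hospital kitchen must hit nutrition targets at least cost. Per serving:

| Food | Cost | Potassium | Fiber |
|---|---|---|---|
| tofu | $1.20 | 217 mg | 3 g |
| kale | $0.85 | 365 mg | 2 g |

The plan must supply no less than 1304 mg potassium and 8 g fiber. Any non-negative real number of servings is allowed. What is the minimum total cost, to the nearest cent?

$3.36

tofu only: max(1304/217, 8/3) = 6.009 servings → $7.21.
kale only: max(1304/365, 8/2) = 4 servings → $3.40.
tofu + kale with both tight: 0.472 servings and 3.292 servings → $3.36.
So the least-cost plan costs $3.36.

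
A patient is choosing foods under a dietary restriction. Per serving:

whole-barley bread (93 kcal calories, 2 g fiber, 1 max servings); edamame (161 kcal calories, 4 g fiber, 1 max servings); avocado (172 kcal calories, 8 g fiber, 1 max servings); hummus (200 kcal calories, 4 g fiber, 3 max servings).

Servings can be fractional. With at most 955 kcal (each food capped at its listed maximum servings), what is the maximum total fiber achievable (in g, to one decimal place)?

24.6 g

Fiber per kcal: avocado 0.04651, edamame 0.02484, whole-barley bread 0.02151, hummus 0.02.
Take 1 serving of avocado: uses 172 kcal, +8.0 g fiber (running total 8.0 g).
Take 1 serving of edamame: uses 161 kcal, +4.0 g fiber (running total 12.0 g).
Take 1 serving of whole-barley bread: uses 93 kcal, +2.0 g fiber (running total 14.0 g).
Take 2.645 servings of hummus: uses 529 kcal, +10.6 g fiber (running total 24.6 g).
Greedy by best ratio exhausts the calories allowance optimally: 24.6 g.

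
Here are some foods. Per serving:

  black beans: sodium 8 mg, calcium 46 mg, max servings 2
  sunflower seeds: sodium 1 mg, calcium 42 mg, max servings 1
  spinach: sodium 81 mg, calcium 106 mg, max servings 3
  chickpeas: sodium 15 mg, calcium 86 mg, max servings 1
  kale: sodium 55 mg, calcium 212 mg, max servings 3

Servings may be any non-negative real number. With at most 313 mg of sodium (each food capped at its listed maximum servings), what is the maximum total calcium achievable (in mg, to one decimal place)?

Calcium per mg sodium: sunflower seeds 42, black beans 5.75, chickpeas 5.733, kale 3.855, spinach 1.309.
Take 1 serving of sunflower seeds: uses 1 mg sodium, +42.0 mg calcium (running total 42.0 mg).
Take 2 servings of black beans: uses 16 mg sodium, +92.0 mg calcium (running total 134.0 mg).
Take 1 serving of chickpeas: uses 15 mg sodium, +86.0 mg calcium (running total 220.0 mg).
Take 3 servings of kale: uses 165 mg sodium, +636.0 mg calcium (running total 856.0 mg).
Take 1.432 servings of spinach: uses 116 mg sodium, +151.8 mg calcium (running total 1007.8 mg).
Greedy by best ratio exhausts the sodium allowance optimally: 1007.8 mg.

1007.8 mg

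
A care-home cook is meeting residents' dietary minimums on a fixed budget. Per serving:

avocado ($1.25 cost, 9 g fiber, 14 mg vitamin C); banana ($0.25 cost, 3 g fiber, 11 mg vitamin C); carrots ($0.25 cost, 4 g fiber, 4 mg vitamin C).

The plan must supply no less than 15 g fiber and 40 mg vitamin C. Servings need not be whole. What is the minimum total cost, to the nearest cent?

$1.13

Two binding constraints pin down two serving amounts, so the optimal mix uses at most two foods. The candidates are each food alone (scaled to the tighter of fiber/vitamin C) and each pair with both constraints tight.
avocado only: max(15/9, 40/14) = 2.857 servings → $3.57.
banana only: max(15/3, 40/11) = 5 servings → $1.25.
carrots only: max(15/4, 40/4) = 10 servings → $2.50.
avocado + banana with both tight: 0.7895 servings and 2.632 servings → $1.64.
avocado + carrots: the both-tight solution has a negative serving — not a feasible corner.
banana + carrots with both tight: 3.125 servings and 1.406 servings → $1.13.
The minimum over all feasible corners is $1.13.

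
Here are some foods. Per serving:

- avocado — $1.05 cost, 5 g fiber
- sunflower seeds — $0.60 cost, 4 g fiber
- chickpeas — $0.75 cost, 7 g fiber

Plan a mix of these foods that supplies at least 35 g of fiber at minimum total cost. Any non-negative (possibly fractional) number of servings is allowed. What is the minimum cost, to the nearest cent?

Cost per g of fiber: chickpeas $0.1071, sunflower seeds $0.1500, avocado $0.2100.
With no serving limits, use only chickpeas: 35 g / 7 g = 5 servings × $0.75 = $3.75.

$3.75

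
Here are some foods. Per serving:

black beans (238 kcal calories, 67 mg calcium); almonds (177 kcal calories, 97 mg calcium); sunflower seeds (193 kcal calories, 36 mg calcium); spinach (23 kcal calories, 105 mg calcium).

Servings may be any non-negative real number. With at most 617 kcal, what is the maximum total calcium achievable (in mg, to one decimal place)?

2816.7 mg

Calcium per kcal: spinach 4.565, almonds 0.548, black beans 0.2815, sunflower seeds 0.1865.
With no serving limits, spend the whole calories allowance on spinach: 617 kcal / 23 kcal × 105 mg = 2816.7 mg.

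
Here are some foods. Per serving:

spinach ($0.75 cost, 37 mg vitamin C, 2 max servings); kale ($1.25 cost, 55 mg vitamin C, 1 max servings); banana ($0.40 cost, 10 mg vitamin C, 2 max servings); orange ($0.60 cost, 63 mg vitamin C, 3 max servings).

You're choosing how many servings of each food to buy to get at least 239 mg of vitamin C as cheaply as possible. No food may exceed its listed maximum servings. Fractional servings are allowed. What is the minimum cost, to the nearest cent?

$2.81

Cost per mg of vitamin C: orange $0.0095, spinach $0.0203, kale $0.0227, banana $0.0400.
Take 3 servings of orange: +189.0 mg vitamin C for $1.80 (total $1.80, still need 50.0 mg).
Take 1.351 servings of spinach: +50.0 mg vitamin C for $1.01 (total $2.81, still need 0.0 mg).
Greedy by cheapest-per-mg is optimal for a single linear constraint, so the minimum cost is $2.81.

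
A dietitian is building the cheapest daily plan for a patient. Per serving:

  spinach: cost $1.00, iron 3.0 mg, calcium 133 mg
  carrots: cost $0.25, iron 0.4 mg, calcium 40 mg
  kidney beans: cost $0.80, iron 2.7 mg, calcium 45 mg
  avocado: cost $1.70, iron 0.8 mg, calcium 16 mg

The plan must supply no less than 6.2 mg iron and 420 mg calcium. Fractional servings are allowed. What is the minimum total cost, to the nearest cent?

$2.83

With two linear requirements the optimum uses one or two foods; enumerate the corners.
spinach only: max(6.2/3.0, 420/133) = 3.158 servings → $3.16.
carrots only: max(6.2/0.4, 420/40) = 15.5 servings → $3.88.
kidney beans only: max(6.2/2.7, 420/45) = 9.333 servings → $7.47.
avocado only: max(6.2/0.8, 420/16) = 26.25 servings → $44.62.
spinach + carrots with both tight: 1.198 servings and 6.518 servings → $2.83.
spinach + kidney beans: the both-tight solution has a negative serving — not a feasible corner.
spinach + avocado with both targets exact would need a negative amount; discard.
carrots + kidney beans with both tight: 9.5 servings and 0.8889 servings → $3.09.
carrots + avocado with both tight: 9.25 servings and 3.125 servings → $7.62.
kidney beans + avocado: the both-tight solution has a negative serving — not a feasible corner.
The minimum over all feasible corners is $2.83.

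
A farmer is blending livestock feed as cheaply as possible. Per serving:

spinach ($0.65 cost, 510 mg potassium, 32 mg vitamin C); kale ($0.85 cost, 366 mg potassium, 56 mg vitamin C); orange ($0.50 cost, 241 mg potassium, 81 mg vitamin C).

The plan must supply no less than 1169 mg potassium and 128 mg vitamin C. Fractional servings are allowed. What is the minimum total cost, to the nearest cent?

$1.65

This is a tiny linear program; its minimum lies at a vertex of the feasible set. List the vertices and price them.
spinach only: max(1169/510, 128/32) = 4 servings → $2.60.
kale only: max(1169/366, 128/56) = 3.194 servings → $2.71.
orange only: max(1169/241, 128/81) = 4.851 servings → $2.43.
spinach + kale with both tight: 1.105 servings and 1.654 servings → $2.12.
spinach + orange with both tight: 1.9 servings and 0.8296 servings → $1.65.
kale + orange with both targets exact would need a negative amount; discard.
The minimum over all feasible corners is $1.65.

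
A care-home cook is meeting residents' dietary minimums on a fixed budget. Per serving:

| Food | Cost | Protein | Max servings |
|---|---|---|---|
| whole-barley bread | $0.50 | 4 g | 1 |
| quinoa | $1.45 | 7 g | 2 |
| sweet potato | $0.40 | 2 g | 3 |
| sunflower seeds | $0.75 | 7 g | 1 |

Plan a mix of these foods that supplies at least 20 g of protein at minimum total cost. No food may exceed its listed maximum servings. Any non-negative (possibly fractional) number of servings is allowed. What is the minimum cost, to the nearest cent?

Cost per g of protein: sunflower seeds $0.1071, whole-barley bread $0.1250, sweet potato $0.2000, quinoa $0.2071.
Take 1 serving of sunflower seeds: +7.0 g protein for $0.75 (total $0.75, still need 13.0 g).
Take 1 serving of whole-barley bread: +4.0 g protein for $0.50 (total $1.25, still need 9.0 g).
Take 3 servings of sweet potato: +6.0 g protein for $1.20 (total $2.45, still need 3.0 g).
Take 0.4286 servings of quinoa: +3.0 g protein for $0.62 (total $3.07, still need 0.0 g).
Greedy by cheapest-per-g is optimal for a single linear constraint, so the minimum cost is $3.07.

$3.07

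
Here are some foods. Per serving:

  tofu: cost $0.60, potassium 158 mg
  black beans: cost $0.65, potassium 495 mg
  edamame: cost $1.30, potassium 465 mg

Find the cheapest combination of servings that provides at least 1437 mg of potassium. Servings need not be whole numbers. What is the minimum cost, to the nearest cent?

Cost per mg of potassium: black beans $0.0013, edamame $0.0028, tofu $0.0038.
With no serving limits, use only black beans: 1437 mg / 495 mg = 2.903 servings × $0.65 = $1.89.

$1.89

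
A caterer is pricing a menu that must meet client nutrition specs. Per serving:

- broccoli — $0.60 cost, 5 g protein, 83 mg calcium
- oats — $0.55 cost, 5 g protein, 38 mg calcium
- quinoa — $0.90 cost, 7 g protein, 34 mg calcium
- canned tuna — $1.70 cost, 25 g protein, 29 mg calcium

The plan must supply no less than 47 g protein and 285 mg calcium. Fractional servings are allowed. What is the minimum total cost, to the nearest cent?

$3.97

Two binding constraints pin down two serving amounts, so the optimal mix uses at most two foods. The candidates are each food alone (scaled to the tighter of protein/calcium) and each pair with both constraints tight.
broccoli only: max(47/5, 285/83) = 9.4 servings → $5.64.
oats only: max(47/5, 285/38) = 9.4 servings → $5.17.
quinoa only: max(47/7, 285/34) = 8.382 servings → $7.54.
canned tuna only: max(47/25, 285/29) = 9.828 servings → $16.71.
broccoli + oats: the both-tight solution has a negative serving — not a feasible corner.
broccoli + quinoa with both tight: 0.9659 servings and 6.024 servings → $6.00.
broccoli + canned tuna with both tight: 2.985 servings and 1.283 servings → $3.97.
oats + quinoa with both tight: 4.135 servings and 3.76 servings → $5.66.
oats + canned tuna with both tight: 7.158 servings and 0.4484 servings → $4.70.
quinoa + canned tuna with both targets exact would need a negative amount; discard.
The minimum over all feasible corners is $3.97.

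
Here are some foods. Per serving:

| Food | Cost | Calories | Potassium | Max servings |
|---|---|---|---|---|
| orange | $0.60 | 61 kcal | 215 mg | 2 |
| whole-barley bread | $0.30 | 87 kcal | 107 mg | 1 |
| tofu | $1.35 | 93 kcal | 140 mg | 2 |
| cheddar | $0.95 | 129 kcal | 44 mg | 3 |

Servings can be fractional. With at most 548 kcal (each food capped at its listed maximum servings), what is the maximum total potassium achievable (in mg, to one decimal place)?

869.2 mg

Potassium per kcal: orange 3.525, tofu 1.505, whole-barley bread 1.23, cheddar 0.3411.
Take 2 servings of orange: uses 122 kcal, +430.0 mg potassium (running total 430.0 mg).
Take 2 servings of tofu: uses 186 kcal, +280.0 mg potassium (running total 710.0 mg).
Take 1 serving of whole-barley bread: uses 87 kcal, +107.0 mg potassium (running total 817.0 mg).
Take 1.186 servings of cheddar: uses 153 kcal, +52.2 mg potassium (running total 869.2 mg).
Greedy by best ratio exhausts the calories allowance optimally: 869.2 mg.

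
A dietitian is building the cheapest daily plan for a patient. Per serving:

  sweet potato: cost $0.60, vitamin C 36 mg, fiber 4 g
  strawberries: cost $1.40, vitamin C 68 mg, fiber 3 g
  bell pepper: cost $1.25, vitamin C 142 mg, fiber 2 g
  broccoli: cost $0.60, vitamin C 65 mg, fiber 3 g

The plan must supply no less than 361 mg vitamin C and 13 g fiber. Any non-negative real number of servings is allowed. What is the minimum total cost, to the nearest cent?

$3.28

Compare the cost at each extreme point of the feasible region.
sweet potato only: max(361/36, 13/4) = 10.03 servings → $6.02.
strawberries only: max(361/68, 13/3) = 5.309 servings → $7.43.
bell pepper only: max(361/142, 13/2) = 6.5 servings → $8.12.
broccoli only: max(361/65, 13/3) = 5.554 servings → $3.33.
sweet potato + strawberries: the both-tight solution has a negative serving — not a feasible corner.
sweet potato + bell pepper with both tight: 2.266 servings and 1.968 servings → $3.82.
sweet potato + broccoli: the both-tight solution has a negative serving — not a feasible corner.
strawberries + bell pepper with both tight: 3.876 servings and 0.6862 servings → $6.28.
strawberries + broccoli: intersection lies outside the first quadrant.
bell pepper + broccoli with both tight: 0.8041 servings and 3.797 servings → $3.28.
So the least-cost plan costs $3.28.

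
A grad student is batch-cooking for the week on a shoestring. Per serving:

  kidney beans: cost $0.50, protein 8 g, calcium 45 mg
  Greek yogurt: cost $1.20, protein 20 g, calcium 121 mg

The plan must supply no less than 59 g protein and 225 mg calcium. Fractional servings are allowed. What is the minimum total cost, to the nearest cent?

$3.54

kidney beans only: max(59/8, 225/45) = 7.375 servings → $3.69.
Greek yogurt only: max(59/20, 225/121) = 2.95 servings → $3.54.
kidney beans + Greek yogurt: the both-tight solution has a negative serving — not a feasible corner.
The minimum over all feasible corners is $3.54.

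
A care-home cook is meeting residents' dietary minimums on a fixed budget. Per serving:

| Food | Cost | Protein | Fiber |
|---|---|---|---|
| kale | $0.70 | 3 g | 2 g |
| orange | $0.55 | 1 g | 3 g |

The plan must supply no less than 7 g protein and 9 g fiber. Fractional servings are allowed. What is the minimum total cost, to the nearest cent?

An LP optimum is at a vertex; with two nutrient constraints at most two foods are used. Check each candidate.
kale only: max(7/3, 9/2) = 4.5 servings → $3.15.
orange only: max(7/1, 9/3) = 7 servings → $3.85.
kale + orange with both tight: 1.714 servings and 1.857 servings → $2.22.
Cheapest feasible corner: $2.22.

$2.22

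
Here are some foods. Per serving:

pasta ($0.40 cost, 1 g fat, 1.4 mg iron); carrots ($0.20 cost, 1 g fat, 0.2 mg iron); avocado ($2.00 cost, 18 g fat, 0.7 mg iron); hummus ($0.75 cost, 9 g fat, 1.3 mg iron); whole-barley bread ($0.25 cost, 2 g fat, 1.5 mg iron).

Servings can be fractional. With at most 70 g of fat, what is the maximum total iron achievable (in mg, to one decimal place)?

Iron per g fat: pasta 1.4, whole-barley bread 0.75, carrots 0.2, hummus 0.1444, avocado 0.03889.
With no serving limits, spend the whole fat allowance on pasta: 70 g / 1 g × 1.4 mg = 98.0 mg.

98.0 mg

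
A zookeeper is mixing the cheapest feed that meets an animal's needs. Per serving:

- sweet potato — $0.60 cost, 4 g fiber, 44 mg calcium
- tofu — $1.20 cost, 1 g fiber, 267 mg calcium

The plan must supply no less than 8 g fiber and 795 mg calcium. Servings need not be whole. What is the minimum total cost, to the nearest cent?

This is a tiny linear program; its minimum lies at a vertex of the feasible set. List the vertices and price them.
sweet potato only: max(8/4, 795/44) = 18.07 servings → $10.84.
tofu only: max(8/1, 795/267) = 8 servings → $9.60.
sweet potato + tofu with both tight: 1.31 servings and 2.762 servings → $4.10.
So the least-cost plan costs $4.10.

$4.10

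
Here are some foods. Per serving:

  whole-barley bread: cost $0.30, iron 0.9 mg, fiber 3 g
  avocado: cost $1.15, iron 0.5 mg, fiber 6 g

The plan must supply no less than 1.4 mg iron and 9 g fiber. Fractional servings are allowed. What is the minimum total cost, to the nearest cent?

An LP optimum is at a vertex; with two nutrient constraints at most two foods are used. Check each candidate.
whole-barley bread only: max(1.4/0.9, 9/3) = 3 servings → $0.90.
avocado only: max(1.4/0.5, 9/6) = 2.8 servings → $3.22.
whole-barley bread + avocado with both tight: 1 serving and 1 serving → $1.45.
The minimum over all feasible corners is $0.90.

$0.90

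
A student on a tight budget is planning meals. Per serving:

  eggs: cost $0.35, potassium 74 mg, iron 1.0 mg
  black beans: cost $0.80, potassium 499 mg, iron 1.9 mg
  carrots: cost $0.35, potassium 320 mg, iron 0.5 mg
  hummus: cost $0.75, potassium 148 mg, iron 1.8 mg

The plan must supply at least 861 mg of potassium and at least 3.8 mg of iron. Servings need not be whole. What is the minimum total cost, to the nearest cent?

$1.55

The cheapest plan sits at a corner of the feasible region — with two constraints it uses at most two foods.
eggs only: max(861/74, 3.8/1.0) = 11.64 servings → $4.07.
black beans only: max(861/499, 3.8/1.9) = 2 servings → $1.60.
carrots only: max(861/320, 3.8/0.5) = 7.6 servings → $2.66.
hummus only: max(861/148, 3.8/1.8) = 5.818 servings → $4.36.
eggs + black beans with both tight: 0.7263 servings and 1.618 servings → $1.55.
eggs + carrots with both tight: 2.776 servings and 2.049 servings → $1.69.
eggs + hummus: intersection lies outside the first quadrant.
black beans + carrots with both targets exact would need a negative amount; discard.
black beans + hummus with both tight: 1.6 servings and 0.4219 servings → $1.60.
carrots + hummus with both tight: 1.967 servings and 1.565 servings → $1.86.
So the least-cost plan costs $1.55.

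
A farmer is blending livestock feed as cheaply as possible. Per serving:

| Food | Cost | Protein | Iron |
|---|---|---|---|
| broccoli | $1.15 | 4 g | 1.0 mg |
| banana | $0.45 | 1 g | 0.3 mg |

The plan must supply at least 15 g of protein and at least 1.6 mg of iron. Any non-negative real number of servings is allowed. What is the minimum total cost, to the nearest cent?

Two binding constraints pin down two serving amounts, so the optimal mix uses at most two foods. The candidates are each food alone (scaled to the tighter of protein/iron) and each pair with both constraints tight.
broccoli only: max(15/4, 1.6/1.0) = 3.75 servings → $4.31.
banana only: max(15/1, 1.6/0.3) = 15 servings → $6.75.
broccoli + banana: the both-tight solution has a negative serving — not a feasible corner.
The minimum over all feasible corners is $4.31.

$4.31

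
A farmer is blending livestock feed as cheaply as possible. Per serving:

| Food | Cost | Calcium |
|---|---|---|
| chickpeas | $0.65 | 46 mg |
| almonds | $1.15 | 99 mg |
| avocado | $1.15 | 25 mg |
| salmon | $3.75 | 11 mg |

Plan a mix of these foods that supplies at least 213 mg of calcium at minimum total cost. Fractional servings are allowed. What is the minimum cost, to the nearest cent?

$2.47

Cost per mg of calcium: almonds $0.0116, chickpeas $0.0141, avocado $0.0460, salmon $0.3409.
With no serving limits, use only almonds: 213 mg / 99 mg = 2.152 servings × $1.15 = $2.47.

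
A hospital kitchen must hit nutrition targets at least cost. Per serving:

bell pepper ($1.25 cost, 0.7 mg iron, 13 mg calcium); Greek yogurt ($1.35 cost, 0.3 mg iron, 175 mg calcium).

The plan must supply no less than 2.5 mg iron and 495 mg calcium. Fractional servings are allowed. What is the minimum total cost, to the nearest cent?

An LP optimum is at a vertex; with two nutrient constraints at most two foods are used. Check each candidate.
bell pepper only: max(2.5/0.7, 495/13) = 38.08 servings → $47.60.
Greek yogurt only: max(2.5/0.3, 495/175) = 8.333 servings → $11.25.
bell pepper + Greek yogurt with both tight: 2.437 servings and 2.648 servings → $6.62.
So the least-cost plan costs $6.62.

$6.62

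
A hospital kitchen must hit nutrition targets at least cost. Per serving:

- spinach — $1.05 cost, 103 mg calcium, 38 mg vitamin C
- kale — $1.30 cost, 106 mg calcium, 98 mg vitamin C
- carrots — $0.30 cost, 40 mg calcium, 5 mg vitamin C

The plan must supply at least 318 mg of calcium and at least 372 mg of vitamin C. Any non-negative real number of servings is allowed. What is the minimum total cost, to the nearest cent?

$4.93

This is a tiny linear program; its minimum lies at a vertex of the feasible set. List the vertices and price them.
spinach only: max(318/103, 372/38) = 9.789 servings → $10.28.
kale only: max(318/106, 372/98) = 3.796 servings → $4.93.
carrots only: max(318/40, 372/5) = 74.4 servings → $22.32.
spinach + kale: intersection lies outside the first quadrant.
spinach + carrots: the both-tight solution has a negative serving — not a feasible corner.
kale + carrots with both targets exact would need a negative amount; discard.
Cheapest feasible corner: $4.93.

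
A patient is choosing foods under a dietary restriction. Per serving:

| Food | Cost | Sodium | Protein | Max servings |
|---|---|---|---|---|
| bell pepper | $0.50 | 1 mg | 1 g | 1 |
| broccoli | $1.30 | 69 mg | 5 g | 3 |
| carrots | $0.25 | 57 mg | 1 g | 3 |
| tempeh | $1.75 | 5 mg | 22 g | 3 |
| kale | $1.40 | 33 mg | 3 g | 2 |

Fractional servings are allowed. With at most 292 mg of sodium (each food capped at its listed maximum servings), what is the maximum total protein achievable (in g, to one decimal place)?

88.1 g

Protein per mg sodium: tempeh 4.4, bell pepper 1, kale 0.09091, broccoli 0.07246, carrots 0.01754.
Take 3 servings of tempeh: uses 15 mg sodium, +66.0 g protein (running total 66.0 g).
Take 1 serving of bell pepper: uses 1 mg sodium, +1.0 g protein (running total 67.0 g).
Take 2 servings of kale: uses 66 mg sodium, +6.0 g protein (running total 73.0 g).
Take 3 servings of broccoli: uses 207 mg sodium, +15.0 g protein (running total 88.0 g).
Take 0.05263 servings of carrots: uses 3 mg sodium, +0.1 g protein (running total 88.1 g).
Greedy by best ratio exhausts the sodium allowance optimally: 88.1 g.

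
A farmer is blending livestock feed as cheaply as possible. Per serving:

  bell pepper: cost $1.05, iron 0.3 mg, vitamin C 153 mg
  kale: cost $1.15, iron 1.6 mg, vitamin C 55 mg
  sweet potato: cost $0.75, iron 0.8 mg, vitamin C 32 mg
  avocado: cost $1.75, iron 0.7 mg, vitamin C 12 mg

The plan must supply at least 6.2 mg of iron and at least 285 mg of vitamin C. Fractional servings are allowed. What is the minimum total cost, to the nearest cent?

$4.88

An LP optimum is at a vertex; with two nutrient constraints at most two foods are used. Check each candidate.
bell pepper only: max(6.2/0.3, 285/153) = 20.67 servings → $21.70.
kale only: max(6.2/1.6, 285/55) = 5.182 servings → $5.96.
sweet potato only: max(6.2/0.8, 285/32) = 8.906 servings → $6.68.
avocado only: max(6.2/0.7, 285/12) = 23.75 servings → $41.56.
bell pepper + kale with both tight: 0.5037 servings and 3.781 servings → $4.88.
bell pepper + sweet potato with both tight: 0.2624 servings and 7.652 servings → $6.01.
bell pepper + avocado with both tight: 1.209 servings and 8.339 servings → $15.86.
kale + sweet potato: the both-tight solution has a negative serving — not a feasible corner.
kale + avocado: intersection lies outside the first quadrant.
sweet potato + avocado: intersection lies outside the first quadrant.
Cheapest feasible corner: $4.88.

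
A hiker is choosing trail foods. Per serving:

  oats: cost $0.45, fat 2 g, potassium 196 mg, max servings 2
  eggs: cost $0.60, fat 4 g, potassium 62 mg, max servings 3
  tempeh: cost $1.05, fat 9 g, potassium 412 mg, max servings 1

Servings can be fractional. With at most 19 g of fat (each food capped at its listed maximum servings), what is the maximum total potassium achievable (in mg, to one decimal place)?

897.0 mg

Potassium per g fat: oats 98, tempeh 45.78, eggs 15.5.
Take 2 servings of oats: uses 4 g fat, +392.0 mg potassium (running total 392.0 mg).
Take 1 serving of tempeh: uses 9 g fat, +412.0 mg potassium (running total 804.0 mg).
Take 1.5 servings of eggs: uses 6 g fat, +93.0 mg potassium (running total 897.0 mg).
Greedy by best ratio exhausts the fat allowance optimally: 897.0 mg.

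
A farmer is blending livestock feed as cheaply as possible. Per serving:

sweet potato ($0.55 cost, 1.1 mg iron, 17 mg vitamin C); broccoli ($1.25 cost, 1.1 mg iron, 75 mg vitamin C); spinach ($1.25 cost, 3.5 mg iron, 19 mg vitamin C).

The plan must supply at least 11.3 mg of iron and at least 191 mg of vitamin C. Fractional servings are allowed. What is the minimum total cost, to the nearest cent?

$5.65

This is a tiny linear program; its minimum lies at a vertex of the feasible set. List the vertices and price them.
sweet potato only: max(11.3/1.1, 191/17) = 11.24 servings → $6.18.
broccoli only: max(11.3/1.1, 191/75) = 10.27 servings → $12.84.
spinach only: max(11.3/3.5, 191/19) = 10.05 servings → $12.57.
sweet potato + broccoli with both tight: 9.991 servings and 0.2821 servings → $5.85.
sweet potato + spinach with both targets exact would need a negative amount; discard.
broccoli + spinach with both tight: 1.878 servings and 2.638 servings → $5.65.
Cheapest feasible corner: $5.65.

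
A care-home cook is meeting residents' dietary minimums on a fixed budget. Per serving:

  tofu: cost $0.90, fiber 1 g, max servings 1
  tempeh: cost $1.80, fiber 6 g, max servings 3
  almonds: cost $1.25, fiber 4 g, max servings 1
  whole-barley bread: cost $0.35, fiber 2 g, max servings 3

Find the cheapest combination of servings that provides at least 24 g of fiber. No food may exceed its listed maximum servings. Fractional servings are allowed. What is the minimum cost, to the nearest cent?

$6.45

Cost per g of fiber: whole-barley bread $0.1750, tempeh $0.3000, almonds $0.3125, tofu $0.9000.
Take 3 servings of whole-barley bread: +6.0 g fiber for $1.05 (total $1.05, still need 18.0 g).
Take 3 servings of tempeh: +18.0 g fiber for $5.40 (total $6.45, still need 0.0 g).
Greedy by cheapest-per-g is optimal for a single linear constraint, so the minimum cost is $6.45.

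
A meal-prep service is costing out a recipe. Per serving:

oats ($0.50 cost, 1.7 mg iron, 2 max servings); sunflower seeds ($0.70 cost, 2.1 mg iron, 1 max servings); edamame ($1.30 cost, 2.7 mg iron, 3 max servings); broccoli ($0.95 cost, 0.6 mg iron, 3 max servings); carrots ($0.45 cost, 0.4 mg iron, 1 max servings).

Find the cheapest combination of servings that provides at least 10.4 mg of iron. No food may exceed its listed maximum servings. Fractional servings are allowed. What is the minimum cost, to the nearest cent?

$4.06

Cost per mg of iron: oats $0.2941, sunflower seeds $0.3333, edamame $0.4815, carrots $1.1250, broccoli $1.5833.
Take 2 servings of oats: +3.4 mg iron for $1.00 (total $1.00, still need 7.0 mg).
Take 1 serving of sunflower seeds: +2.1 mg iron for $0.70 (total $1.70, still need 4.9 mg).
Take 1.815 servings of edamame: +4.9 mg iron for $2.36 (total $4.06, still need 0.0 mg).
Filling from the cheapest source first is optimal under one linear minimum: $4.06.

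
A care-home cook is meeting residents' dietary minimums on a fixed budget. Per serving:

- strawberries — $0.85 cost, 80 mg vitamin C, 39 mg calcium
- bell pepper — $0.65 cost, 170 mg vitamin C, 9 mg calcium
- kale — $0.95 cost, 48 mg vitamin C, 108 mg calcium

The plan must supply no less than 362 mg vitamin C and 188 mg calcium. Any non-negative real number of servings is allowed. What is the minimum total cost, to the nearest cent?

$2.61

A basic optimal solution has at most two foods positive. Try each food alone and each pair with both targets met exactly.
strawberries only: max(362/80, 188/39) = 4.821 servings → $4.10.
bell pepper only: max(362/170, 188/9) = 20.89 servings → $13.58.
kale only: max(362/48, 188/108) = 7.542 servings → $7.16.
strawberries + bell pepper: the both-tight solution has a negative serving — not a feasible corner.
strawberries + kale with both tight: 4.443 servings and 0.1362 servings → $3.91.
bell pepper + kale with both tight: 1.677 servings and 1.601 servings → $2.61.
Cheapest feasible corner: $2.61.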